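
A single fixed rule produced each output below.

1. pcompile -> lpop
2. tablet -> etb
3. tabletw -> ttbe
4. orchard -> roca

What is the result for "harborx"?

The transformation: move the last 2 characters to the front (rotate right by 2), then keep every other character starting from the first (positions 1st, 3rd, 5th, ...).
Starting from "harborx": after the first operation, "rxharbo"; after the second, "rhro".

rhro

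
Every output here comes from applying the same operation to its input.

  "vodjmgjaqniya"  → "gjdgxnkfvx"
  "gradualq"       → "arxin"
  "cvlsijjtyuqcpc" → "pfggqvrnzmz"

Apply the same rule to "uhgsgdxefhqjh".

pdaubcenge

Looking at the pairs, the operation is to delete the first 3 characters, then shift every letter 3 places backward in the alphabet (wrapping around).
"uhgsgdxefhqjh" → "sgdxefhqjh" → "pdaubcenge".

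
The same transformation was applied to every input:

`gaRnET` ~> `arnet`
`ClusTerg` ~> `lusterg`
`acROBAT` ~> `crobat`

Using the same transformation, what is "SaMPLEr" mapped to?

Each output is the input with this applied: delete the first character, then convert every letter to lowercase.
On "SaMPLEr": the first step gives "aMPLEr", and the second then gives "ampler".
(Check on "acROBAT": → "cROBAT" → "crobat" ✓)

ampler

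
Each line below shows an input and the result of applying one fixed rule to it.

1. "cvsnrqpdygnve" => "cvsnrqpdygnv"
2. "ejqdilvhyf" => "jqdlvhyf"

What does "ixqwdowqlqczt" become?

xqwdwqlqczt

Rule — remove every vowel.
On "ixqwdowqlqczt" that produces "xqwdwqlqczt".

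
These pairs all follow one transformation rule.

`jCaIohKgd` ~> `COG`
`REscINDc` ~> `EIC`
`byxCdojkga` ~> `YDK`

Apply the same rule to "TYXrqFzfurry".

YQFR

What's happening: keep one character in every 3, starting at position 2 (positions 2nd, 5th, 8th, ...), then convert every letter to uppercase.
On "TYXrqFzfurry": the first step gives "Yqfr", and the second then gives "YQFR".
(Check on "REscINDc": → "EIc" → "EIC" ✓)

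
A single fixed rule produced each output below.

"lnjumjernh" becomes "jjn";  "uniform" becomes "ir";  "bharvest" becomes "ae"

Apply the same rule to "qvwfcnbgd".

wnd

Each output is the input with this applied: keep one character in every 3, starting at position 3 (positions 3rd, 6th, 9th, ...).
Applying that to "qvwfcnbgd" gives "wnd".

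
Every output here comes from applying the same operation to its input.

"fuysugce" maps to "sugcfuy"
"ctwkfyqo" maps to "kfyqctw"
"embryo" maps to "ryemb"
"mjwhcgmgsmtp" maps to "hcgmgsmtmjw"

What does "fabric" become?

In each case the input is transformed by: delete the last character, then move the first 3 characters to the end (rotate left by 3).
Applying that to "fabric" gives "rifab".

rifab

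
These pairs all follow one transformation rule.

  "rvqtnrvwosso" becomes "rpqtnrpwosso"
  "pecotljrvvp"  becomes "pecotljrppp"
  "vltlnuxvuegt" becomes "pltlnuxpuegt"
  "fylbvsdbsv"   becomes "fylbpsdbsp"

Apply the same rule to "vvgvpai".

In each case the input is transformed by: replace every "v" with "p".
So "vvgvpai" becomes "ppgppai".

ppgppai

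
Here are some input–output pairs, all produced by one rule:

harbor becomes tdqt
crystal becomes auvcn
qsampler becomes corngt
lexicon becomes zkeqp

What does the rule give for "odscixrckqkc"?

uekztemsme

Each output is the input with this applied: shift every letter 2 places forward in the alphabet (wrapping around), then delete the first 2 characters.
Working it through for "odscixrckqkc": intermediate "qfuekztemsme", final "uekztemsme".
(Check on "qsampler": → "sucorngt" → "corngt" ✓)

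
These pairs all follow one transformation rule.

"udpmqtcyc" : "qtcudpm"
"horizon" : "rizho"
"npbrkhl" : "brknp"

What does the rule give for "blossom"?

The transformation: delete the last 2 characters, then move the last 3 characters to the front (rotate right by 3).
Applying both steps to "blossom": "bloss", then "ossbl".

ossbl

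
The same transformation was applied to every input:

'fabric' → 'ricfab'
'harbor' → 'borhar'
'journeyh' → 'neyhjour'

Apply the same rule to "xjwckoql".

koqlxjwc

In each case the input is transformed by: swap the front and back halves of the string.
So "xjwckoql" becomes "koqlxjwc".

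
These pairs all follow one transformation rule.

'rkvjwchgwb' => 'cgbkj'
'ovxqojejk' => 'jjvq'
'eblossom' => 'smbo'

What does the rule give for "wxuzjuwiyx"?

uixxz

Rule — keep every other character starting from the second (positions 2nd, 4th, 6th, ...), then move the first 2 characters to the end (rotate left by 2).
Applying both steps to "wxuzjuwiyx": "xzuix", then "uixxz".
(Check on "ovxqojejk": → "vqjj" → "jjvq" ✓)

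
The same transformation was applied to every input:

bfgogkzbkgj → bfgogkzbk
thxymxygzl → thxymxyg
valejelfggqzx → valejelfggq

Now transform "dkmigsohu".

dkmigso

Rule — delete the last 2 characters.
"dkmigsohu" → "dkmigso".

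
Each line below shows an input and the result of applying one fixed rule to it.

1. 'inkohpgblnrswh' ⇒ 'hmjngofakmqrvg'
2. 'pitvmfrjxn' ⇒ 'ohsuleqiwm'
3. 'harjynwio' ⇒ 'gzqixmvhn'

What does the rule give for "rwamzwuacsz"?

qvzlyvtzbry

In each case the input is transformed by: shift every letter 1 place backward in the alphabet (wrapping around).
"rwamzwuacsz" → "qvzlyvtzbry".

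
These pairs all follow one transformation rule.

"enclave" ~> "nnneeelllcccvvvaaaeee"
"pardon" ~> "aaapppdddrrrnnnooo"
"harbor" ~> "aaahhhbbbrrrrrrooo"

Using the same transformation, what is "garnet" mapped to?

aaagggnnnrrrttteee

Rule — swap each adjacent pair of characters (1↔2, 3↔4, ...), then repeat every character 3 times.
Starting from "garnet": after the first operation, "agnrte"; after the second, "aaagggnnnrrrttteee".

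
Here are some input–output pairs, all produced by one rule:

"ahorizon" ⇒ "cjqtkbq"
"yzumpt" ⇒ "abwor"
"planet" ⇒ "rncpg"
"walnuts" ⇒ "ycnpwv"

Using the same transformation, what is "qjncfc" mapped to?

Rule — shift every letter 2 places forward in the alphabet (wrapping around), then delete the last character.
"qjncfc" → "slpehe" → "slpeh".

slpeh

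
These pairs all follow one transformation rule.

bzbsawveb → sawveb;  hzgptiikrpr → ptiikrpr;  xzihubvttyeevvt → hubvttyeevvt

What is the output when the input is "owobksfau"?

The transformation: delete the first 3 characters.
So "owobksfau" becomes "bksfau".

bksfau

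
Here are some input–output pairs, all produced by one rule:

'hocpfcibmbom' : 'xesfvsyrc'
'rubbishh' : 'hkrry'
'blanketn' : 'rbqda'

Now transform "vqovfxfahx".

lgelvnv

The rule is to delete the last 3 characters, then shift every letter 10 places backward in the alphabet (wrapping around).
On "vqovfxfahx": the first step gives "vqovfxf", and the second then gives "lgelvnv".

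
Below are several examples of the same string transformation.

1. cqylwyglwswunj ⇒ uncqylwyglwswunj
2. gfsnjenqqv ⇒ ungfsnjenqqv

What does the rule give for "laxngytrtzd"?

unlaxngytrtzd

Rule — prepend "un".
On "laxngytrtzd" that produces "unlaxngytrtzd".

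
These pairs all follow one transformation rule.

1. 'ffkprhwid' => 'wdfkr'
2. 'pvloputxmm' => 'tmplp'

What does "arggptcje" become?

ceagp

The pattern: keep every other character starting from the first (positions 1st, 3rd, 5th, ...), then move the first 3 characters to the end (rotate left by 3).
Applying both steps to "arggptcje": "agpce", then "ceagp".
(Check on "ffkprhwid": → "fkrwd" → "wdfkr" ✓)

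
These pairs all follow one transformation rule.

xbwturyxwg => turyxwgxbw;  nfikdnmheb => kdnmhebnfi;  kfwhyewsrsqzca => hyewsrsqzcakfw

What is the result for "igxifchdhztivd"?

The rule is to move the first 3 characters to the end (rotate left by 3).
For "igxifchdhztivd" the result is "ifchdhztivdigx".

ifchdhztivdigx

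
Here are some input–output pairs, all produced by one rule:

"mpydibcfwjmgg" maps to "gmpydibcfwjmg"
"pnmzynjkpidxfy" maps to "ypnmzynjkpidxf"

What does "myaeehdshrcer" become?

In each case the input is transformed by: move the last character to the front.
Doing the same to "myaeehdshrcer": "rmyaeehdshrce".

rmyaeehdshrce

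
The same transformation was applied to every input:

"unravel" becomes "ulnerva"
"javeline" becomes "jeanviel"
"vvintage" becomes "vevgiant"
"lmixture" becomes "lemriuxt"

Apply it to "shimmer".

Each output is the input with this applied: take characters alternately from the front and the back (1st, last, 2nd, 2nd-last, ...).
On "shimmer" that produces "srheimm".

srheimm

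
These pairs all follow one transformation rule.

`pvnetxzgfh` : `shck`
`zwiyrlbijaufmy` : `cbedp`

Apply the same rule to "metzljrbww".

pcuz

The rule is to shift every letter 3 places forward in the alphabet (wrapping around), then keep one character in every 3, starting at position 1 (positions 1st, 4th, 7th, ...).
For "metzljrbww", step one produces "phwcomuezz"; step two turns that into "pcuz".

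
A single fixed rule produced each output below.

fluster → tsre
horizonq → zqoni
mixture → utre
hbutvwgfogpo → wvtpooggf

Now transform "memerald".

The transformation: delete the first 3 characters, then sort the characters into reverse alphabetical order.
For "memerald", step one produces "erald"; step two turns that into "rleda".

rleda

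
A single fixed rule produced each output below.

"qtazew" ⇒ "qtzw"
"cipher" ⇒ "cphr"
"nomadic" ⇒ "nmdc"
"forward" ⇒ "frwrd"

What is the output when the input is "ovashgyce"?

Rule — remove every vowel.
Doing the same to "ovashgyce": "vshgyc".

vshgyc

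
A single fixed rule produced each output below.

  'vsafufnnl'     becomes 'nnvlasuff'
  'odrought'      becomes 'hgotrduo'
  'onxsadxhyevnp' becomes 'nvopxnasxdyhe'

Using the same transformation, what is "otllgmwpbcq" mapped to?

cboqltglwmp

The pattern: move the last 3 characters to the front (rotate right by 3), then swap each adjacent pair of characters (1↔2, 3↔4, ...).
Working it through for "otllgmwpbcq": intermediate "bcqotllgmwp", final "cboqltglwmp".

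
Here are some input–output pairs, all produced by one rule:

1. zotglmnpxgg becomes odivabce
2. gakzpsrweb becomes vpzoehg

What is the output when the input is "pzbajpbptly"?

Rule — delete the last 3 characters, then shift every letter 11 places backward in the alphabet (wrapping around).
Working it through for "pzbajpbptly": intermediate "pzbajpbp", final "eoqpyeqe".
(Check on "gakzpsrweb": → "gakzpsr" → "vpzoehg" ✓)

eoqpyeqe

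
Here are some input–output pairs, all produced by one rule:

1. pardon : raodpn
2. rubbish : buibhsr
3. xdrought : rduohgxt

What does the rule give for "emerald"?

The pattern: move the first character to the end, then swap each adjacent pair of characters (1↔2, 3↔4, ...).
Working it through for "emerald": intermediate "meralde", final "emardle".

emardle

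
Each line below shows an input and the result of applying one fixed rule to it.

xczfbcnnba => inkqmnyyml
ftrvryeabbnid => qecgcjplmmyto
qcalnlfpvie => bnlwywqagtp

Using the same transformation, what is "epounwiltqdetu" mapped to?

pazfyhtwebopef

What's happening: shift every letter 11 places forward in the alphabet (wrapping around).
So "epounwiltqdetu" becomes "pazfyhtwebopef".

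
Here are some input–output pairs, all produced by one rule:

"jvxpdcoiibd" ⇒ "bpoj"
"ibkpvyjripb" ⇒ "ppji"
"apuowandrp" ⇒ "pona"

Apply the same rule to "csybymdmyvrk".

vbdc

In each case the input is transformed by: keep one character in every 3, starting at position 1 (positions 1st, 4th, 7th, ...), then swap the first and last characters.
Starting from "csybymdmyvrk": after the first operation, "cbdv"; after the second, "vbdc".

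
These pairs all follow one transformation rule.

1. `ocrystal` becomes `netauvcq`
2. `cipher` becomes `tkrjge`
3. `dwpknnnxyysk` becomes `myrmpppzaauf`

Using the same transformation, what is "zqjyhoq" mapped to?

sslajqb

The rule is to swap the first and last characters, then shift every letter 2 places forward in the alphabet (wrapping around).
Applying both steps to "zqjyhoq": "qqjyhoz", then "sslajqb".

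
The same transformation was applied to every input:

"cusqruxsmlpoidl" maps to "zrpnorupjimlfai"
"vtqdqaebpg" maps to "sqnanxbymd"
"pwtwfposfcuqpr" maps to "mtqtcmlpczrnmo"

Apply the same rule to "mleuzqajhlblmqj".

jibrwnxgeiyijng

The transformation: shift every letter 3 places backward in the alphabet (wrapping around).
Doing the same to "mleuzqajhlblmqj": "jibrwnxgeiyijng".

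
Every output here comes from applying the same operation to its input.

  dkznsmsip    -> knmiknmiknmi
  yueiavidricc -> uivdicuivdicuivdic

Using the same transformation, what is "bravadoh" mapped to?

rvdhrvdhrvdh

The pattern: keep every other character starting from the second (positions 2nd, 4th, 6th, ...), then write the whole string 3 times in a row.
Starting from "bravadoh": after the first operation, "rvdh"; after the second, "rvdhrvdhrvdh".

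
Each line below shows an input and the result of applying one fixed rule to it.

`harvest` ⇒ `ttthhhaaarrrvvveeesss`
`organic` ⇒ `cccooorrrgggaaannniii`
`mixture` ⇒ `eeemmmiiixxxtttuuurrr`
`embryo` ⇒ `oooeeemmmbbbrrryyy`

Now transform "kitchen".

nnnkkkiiitttccchhheee

Rule — repeat every character 3 times, then move the last 3 characters to the front (rotate right by 3).
Doing the same to "kitchen": "nnnkkkiiitttccchhheee".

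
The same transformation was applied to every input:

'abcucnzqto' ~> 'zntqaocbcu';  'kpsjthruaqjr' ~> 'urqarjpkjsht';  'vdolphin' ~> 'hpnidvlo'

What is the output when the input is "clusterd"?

etdrlcsu

Rule — swap the front and back halves of the string, then swap each adjacent pair of characters (1↔2, 3↔4, ...).
On "clusterd": the first step gives "terdclus", and the second then gives "etdrlcsu".
(Check on "abcucnzqto": → "nzqtoabcuc" → "zntqaocbcu" ✓)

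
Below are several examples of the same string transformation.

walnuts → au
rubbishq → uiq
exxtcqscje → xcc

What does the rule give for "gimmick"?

The rule is to keep one character in every 3, starting at position 2 (positions 2nd, 5th, 8th, ...).
Applying that to "gimmick" gives "ii".

ii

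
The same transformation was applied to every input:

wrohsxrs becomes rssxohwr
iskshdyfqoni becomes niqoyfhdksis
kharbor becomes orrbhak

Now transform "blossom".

omsslob

The rule is to reverse the string, then swap each adjacent pair of characters (1↔2, 3↔4, ...).
For "blossom" the result is "omsslob".
(Check on "kharbor": → "robrahk" → "orrbhak" ✓)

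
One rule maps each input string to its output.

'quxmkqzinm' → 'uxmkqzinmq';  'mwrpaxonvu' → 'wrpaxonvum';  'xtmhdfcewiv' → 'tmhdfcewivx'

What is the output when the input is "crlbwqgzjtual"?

The rule is to move the first character to the end.
On "crlbwqgzjtual" that produces "rlbwqgzjtualc".

rlbwqgzjtualc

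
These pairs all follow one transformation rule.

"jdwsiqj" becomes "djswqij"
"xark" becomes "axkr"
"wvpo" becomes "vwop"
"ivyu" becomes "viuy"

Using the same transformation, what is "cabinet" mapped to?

In each case the input is transformed by: swap each adjacent pair of characters (1↔2, 3↔4, ...).
For "cabinet" the result is "acibent".

acibent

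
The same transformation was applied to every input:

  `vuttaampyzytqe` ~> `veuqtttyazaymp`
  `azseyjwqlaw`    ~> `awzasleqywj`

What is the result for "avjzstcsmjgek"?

akvejgzjsmtsc

Rule — take characters alternately from the front and the back (1st, last, 2nd, 2nd-last, ...).
"avjzstcsmjgek" → "akvejgzjsmtsc".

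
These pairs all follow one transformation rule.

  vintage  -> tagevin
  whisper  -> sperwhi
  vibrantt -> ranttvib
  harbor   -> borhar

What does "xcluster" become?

The transformation: move the first 3 characters to the end (rotate left by 3).
Doing the same to "xcluster": "usterxcl".

usterxcl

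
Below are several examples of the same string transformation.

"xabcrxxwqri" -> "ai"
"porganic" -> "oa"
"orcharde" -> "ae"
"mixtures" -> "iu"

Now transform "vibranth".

ia

Each output is the input with this applied: keep one character in every 3, starting at position 2 (positions 2nd, 5th, 8th, ...), then keep only the vowels.
Working it through for "vibranth": intermediate "iah", final "ia".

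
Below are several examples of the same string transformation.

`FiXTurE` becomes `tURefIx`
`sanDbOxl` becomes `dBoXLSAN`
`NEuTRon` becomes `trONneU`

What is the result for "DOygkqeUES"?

The transformation: flip the case of every letter, then move the first 3 characters to the end (rotate left by 3).
Working it through for "DOygkqeUES": intermediate "doYGKQEues", final "GKQEuesdoY".
(Check on "NEuTRon": → "neUtrON" → "trONneU" ✓)

GKQEuesdoY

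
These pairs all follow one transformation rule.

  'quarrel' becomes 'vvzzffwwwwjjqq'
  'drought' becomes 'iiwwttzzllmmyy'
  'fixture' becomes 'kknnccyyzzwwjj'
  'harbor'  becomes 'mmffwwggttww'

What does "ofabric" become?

ttkkffggwwnnhh

The transformation: shift every letter 5 places forward in the alphabet (wrapping around), then double every character.
Starting from "ofabric": after the first operation, "tkfgwnh"; after the second, "ttkkffggwwnnhh".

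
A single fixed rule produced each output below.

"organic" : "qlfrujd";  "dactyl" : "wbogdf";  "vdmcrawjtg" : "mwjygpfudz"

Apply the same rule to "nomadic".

glfqrpd

The rule is to shift every letter 3 places forward in the alphabet (wrapping around), then move the last 3 characters to the front (rotate right by 3).
On "nomadic": the first step gives "qrpdglf", and the second then gives "glfqrpd".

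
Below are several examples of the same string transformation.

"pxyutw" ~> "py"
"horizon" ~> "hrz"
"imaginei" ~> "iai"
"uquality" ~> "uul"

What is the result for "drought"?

In each case the input is transformed by: keep every other character starting from the first (positions 1st, 3rd, 5th, ...), then delete the last character.
For "drought", step one produces "dogt"; step two turns that into "dog".
(Check on "uquality": → "uult" → "uul" ✓)

dog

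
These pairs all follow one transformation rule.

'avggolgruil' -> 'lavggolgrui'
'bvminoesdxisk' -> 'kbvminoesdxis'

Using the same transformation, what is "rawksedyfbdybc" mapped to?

Rule — move the last character to the front.
Applying that to "rawksedyfbdybc" gives "crawksedyfbdyb".

crawksedyfbdyb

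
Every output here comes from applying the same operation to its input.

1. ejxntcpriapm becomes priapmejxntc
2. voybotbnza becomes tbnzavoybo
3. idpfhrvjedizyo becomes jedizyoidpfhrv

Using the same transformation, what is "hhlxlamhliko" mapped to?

The rule is to swap the front and back halves of the string.
On "hhlxlamhliko" that produces "mhlikohhlxla".

mhlikohhlxla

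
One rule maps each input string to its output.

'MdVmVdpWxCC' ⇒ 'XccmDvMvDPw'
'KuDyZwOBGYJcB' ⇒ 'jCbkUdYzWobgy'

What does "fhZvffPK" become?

Looking at the pairs, the operation is to move the last 3 characters to the front (rotate right by 3), then flip the case of every letter.
Starting from "fhZvffPK": after the first operation, "fPKfhZvf"; after the second, "FpkFHzVF".

FpkFHzVF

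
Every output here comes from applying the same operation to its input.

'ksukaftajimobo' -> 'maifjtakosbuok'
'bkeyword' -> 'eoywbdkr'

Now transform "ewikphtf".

ihkpefwt

The pattern: take characters alternately from the front and the back (1st, last, 2nd, 2nd-last, ...), then swap the front and back halves of the string.
Applying that to "ewikphtf" gives "ihkpefwt".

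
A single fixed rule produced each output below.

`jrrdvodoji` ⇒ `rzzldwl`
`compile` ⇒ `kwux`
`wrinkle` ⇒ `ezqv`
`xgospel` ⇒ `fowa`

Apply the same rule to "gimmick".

Looking at the pairs, the operation is to delete the last 3 characters, then shift every letter 8 places forward in the alphabet (wrapping around).
Applying that to "gimmick" gives "oquu".

oquu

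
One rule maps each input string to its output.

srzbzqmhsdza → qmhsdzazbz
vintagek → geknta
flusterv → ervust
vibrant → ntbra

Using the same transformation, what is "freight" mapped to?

In each case the input is transformed by: delete the first 2 characters, then move the first 3 characters to the end (rotate left by 3).
"freight" → "hteig".
(Check on "vintagek": → "ntagek" → "geknta" ✓)

hteig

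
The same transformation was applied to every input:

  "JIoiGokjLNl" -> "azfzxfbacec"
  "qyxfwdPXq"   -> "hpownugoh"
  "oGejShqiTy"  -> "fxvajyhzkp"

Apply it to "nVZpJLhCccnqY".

What's happening: shift every letter 9 places backward in the alphabet (wrapping around), then convert every letter to lowercase.
For "nVZpJLhCccnqY", step one produces "eMQgACyTttehP"; step two turns that into "emqgacytttehp".

emqgacytttehp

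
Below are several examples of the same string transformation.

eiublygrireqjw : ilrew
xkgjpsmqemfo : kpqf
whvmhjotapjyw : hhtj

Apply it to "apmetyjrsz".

ptr

The rule is to keep one character in every 3, starting at position 2 (positions 2nd, 5th, 8th, ...).
For "apmetyjrsz" the result is "ptr".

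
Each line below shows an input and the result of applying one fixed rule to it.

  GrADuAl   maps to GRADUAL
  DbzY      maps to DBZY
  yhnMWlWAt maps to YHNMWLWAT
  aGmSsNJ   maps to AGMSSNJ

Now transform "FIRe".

FIRE

In each case the input is transformed by: convert every letter to uppercase.
Applying that to "FIRe" gives "FIRE".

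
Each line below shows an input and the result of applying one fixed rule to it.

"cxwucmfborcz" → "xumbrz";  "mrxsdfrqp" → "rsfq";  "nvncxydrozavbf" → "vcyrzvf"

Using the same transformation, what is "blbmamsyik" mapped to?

lmmyk

The transformation: keep every other character starting from the second (positions 2nd, 4th, 6th, ...).
Applying that to "blbmamsyik" gives "lmmyk".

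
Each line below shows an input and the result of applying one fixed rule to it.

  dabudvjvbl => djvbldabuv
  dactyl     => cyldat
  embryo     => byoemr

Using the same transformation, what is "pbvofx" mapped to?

Each output is the input with this applied: swap the front and back halves of the string, then swap the first and last characters.
Applying both steps to "pbvofx": "ofxpbv", then "vfxpbo".

vfxpbo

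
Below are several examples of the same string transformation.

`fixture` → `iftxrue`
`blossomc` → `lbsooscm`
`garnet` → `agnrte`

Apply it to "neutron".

entuorn

The pattern: swap each adjacent pair of characters (1↔2, 3↔4, ...).
So "neutron" becomes "entuorn".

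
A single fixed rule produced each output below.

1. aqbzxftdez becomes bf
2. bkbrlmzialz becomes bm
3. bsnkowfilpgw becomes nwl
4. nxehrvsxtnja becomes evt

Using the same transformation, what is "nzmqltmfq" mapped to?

The transformation: keep one character in every 3, starting at position 3 (positions 3rd, 6th, 9th, ...), then delete the last character.
"nzmqltmfq" → "mtq" → "mt".

mt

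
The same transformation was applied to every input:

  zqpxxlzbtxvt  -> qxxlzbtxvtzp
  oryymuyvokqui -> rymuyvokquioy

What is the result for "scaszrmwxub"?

cszrmwxubsa

The rule is to move the first 2 characters to the end (rotate left by 2), then swap the first and last characters.
For "scaszrmwxub", step one produces "aszrmwxubsc"; step two turns that into "cszrmwxubsa".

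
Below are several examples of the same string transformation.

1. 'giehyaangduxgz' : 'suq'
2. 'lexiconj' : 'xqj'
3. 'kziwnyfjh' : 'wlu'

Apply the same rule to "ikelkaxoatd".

uwq

Each output is the input with this applied: shift every letter 12 places forward in the alphabet (wrapping around), then keep only the first 3 characters.
Working it through for "ikelkaxoatd": intermediate "uwqxwmjamfp", final "uwq".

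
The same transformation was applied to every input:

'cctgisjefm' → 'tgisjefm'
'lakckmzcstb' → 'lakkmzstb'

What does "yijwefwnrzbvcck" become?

Looking at the pairs, the operation is to remove every "c".
"yijwefwnrzbvcck" → "yijwefwnrzbvk".

yijwefwnrzbvk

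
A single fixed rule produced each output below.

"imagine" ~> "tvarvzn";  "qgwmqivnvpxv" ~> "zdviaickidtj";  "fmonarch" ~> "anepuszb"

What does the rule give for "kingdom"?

tqbzxva

Looking at the pairs, the operation is to shift every letter 13 places forward in the alphabet (wrapping around) — i.e. ROT13, then move the first 3 characters to the end (rotate left by 3).
For "kingdom", step one produces "xvatqbz"; step two turns that into "tqbzxva".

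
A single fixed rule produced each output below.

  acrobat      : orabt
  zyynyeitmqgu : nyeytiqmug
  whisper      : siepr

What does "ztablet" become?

baelt

The rule is to delete the first 2 characters, then swap each adjacent pair of characters (1↔2, 3↔4, ...).
For "ztablet" the result is "baelt".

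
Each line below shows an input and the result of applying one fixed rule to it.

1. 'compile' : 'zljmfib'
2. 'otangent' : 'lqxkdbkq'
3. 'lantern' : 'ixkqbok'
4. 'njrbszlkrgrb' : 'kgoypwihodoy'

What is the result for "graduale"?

What's happening: shift every letter 3 places backward in the alphabet (wrapping around).
Doing the same to "graduale": "doxarxib".

doxarxib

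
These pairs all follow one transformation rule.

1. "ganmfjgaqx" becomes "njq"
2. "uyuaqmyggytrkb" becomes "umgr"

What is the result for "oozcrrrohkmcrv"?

zrhc

The transformation: keep one character in every 3, starting at position 3 (positions 3rd, 6th, 9th, ...).
On "oozcrrrohkmcrv" that produces "zrhc".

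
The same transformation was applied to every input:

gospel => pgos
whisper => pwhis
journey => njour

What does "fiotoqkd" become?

qfioto

The rule is to delete the last 2 characters, then move the last character to the front.
Applying both steps to "fiotoqkd": "fiotoq", then "qfioto".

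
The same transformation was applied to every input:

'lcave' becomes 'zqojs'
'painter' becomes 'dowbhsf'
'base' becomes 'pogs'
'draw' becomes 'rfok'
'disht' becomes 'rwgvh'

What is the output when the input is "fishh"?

twgvv

In each case the input is transformed by: shift every letter 12 places backward in the alphabet (wrapping around).
So "fishh" becomes "twgvv".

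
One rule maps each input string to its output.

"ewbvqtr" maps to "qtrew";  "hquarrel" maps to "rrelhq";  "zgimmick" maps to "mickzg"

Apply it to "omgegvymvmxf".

gvymvmxfom

What's happening: move the first 2 characters to the end (rotate left by 2), then delete the first 2 characters.
Working it through for "omgegvymvmxf": intermediate "gegvymvmxfom", final "gvymvmxfom".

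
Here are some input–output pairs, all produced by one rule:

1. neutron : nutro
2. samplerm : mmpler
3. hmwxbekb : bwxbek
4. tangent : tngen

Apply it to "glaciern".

nacier

Rule — delete the first 2 characters, then move the last character to the front.
So "glaciern" becomes "nacier".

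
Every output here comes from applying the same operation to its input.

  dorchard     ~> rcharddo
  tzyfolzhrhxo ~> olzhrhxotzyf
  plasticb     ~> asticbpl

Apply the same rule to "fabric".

abricf

Rule — move the last 2 characters to the front (rotate right by 2), then swap the front and back halves of the string.
Working it through for "fabric": intermediate "icfabr", final "abricf".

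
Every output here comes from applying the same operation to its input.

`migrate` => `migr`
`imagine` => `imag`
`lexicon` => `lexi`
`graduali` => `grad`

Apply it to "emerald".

emer

Looking at the pairs, the operation is to keep only the first 4 characters.
On "emerald" that produces "emer".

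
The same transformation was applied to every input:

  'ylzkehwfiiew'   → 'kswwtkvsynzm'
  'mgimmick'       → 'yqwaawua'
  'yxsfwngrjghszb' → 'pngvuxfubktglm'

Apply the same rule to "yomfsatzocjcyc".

qmqxqcnhogtacm

What's happening: reverse the string, then shift every letter 12 places backward in the alphabet (wrapping around).
Applying that to "yomfsatzocjcyc" gives "qmqxqcnhogtacm".
(Check on "yxsfwngrjghszb": → "bzshgjrgnwfsxy" → "pngvuxfubktglm" ✓)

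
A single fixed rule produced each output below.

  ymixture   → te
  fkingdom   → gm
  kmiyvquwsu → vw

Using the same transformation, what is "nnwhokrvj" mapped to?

ov

In each case the input is transformed by: keep one character in every 3, starting at position 2 (positions 2nd, 5th, 8th, ...), then delete the first character.
For "nnwhokrvj" the result is "ov".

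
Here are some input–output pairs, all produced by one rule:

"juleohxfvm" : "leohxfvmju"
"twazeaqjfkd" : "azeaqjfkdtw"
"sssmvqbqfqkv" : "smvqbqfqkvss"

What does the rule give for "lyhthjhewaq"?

hthjhewaqly

Looking at the pairs, the operation is to move the first 2 characters to the end (rotate left by 2).
Doing the same to "lyhthjhewaq": "hthjhewaqly".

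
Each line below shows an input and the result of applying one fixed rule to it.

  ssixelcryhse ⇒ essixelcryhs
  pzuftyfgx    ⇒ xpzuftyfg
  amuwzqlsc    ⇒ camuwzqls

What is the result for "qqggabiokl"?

Rule — move the last character to the front.
So "qqggabiokl" becomes "lqqggabiok".

lqqggabiok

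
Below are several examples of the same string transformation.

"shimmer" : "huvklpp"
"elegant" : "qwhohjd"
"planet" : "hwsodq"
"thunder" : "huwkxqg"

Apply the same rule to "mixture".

In each case the input is transformed by: move the last 2 characters to the front (rotate right by 2), then shift every letter 3 places forward in the alphabet (wrapping around).
Doing the same to "mixture": "uhplawx".

uhplawx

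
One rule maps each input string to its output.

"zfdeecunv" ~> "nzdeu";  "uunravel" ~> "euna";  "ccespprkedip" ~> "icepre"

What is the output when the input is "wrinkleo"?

ewik

Looking at the pairs, the operation is to move the last 2 characters to the front (rotate right by 2), then keep every other character starting from the first (positions 1st, 3rd, 5th, ...).
For "wrinkleo", step one produces "eowrinkl"; step two turns that into "ewik".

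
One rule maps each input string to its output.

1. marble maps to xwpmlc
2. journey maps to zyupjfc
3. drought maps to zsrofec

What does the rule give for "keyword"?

Each output is the input with this applied: shift every letter 11 places forward in the alphabet (wrapping around), then sort the characters into reverse alphabetical order.
For "keyword" the result is "zvpojhc".
(Check on "marble": → "xlcmwp" → "xwpmlc" ✓)

zvpojhc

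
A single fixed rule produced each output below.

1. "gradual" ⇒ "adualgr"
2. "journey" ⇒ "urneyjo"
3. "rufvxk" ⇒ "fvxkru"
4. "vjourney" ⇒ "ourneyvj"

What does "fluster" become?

Looking at the pairs, the operation is to move the first 2 characters to the end (rotate left by 2).
On "fluster" that produces "usterfl".

usterfl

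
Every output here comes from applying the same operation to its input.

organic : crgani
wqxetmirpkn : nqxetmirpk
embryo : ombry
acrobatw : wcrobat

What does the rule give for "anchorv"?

vnchor

What's happening: delete the first character, then move the last character to the front.
For "anchorv", step one produces "nchorv"; step two turns that into "vnchor".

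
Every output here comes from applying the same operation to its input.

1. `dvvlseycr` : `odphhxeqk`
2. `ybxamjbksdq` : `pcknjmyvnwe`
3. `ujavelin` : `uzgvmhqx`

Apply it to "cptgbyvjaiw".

uiobfsnkhvm

In each case the input is transformed by: shift every letter 12 places forward in the alphabet (wrapping around), then move the last 2 characters to the front (rotate right by 2).
"cptgbyvjaiw" → "obfsnkhvmui" → "uiobfsnkhvm".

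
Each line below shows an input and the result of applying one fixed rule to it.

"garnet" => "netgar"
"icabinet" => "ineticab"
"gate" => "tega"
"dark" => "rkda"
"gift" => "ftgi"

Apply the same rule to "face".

Looking at the pairs, the operation is to swap the front and back halves of the string.
Applying that to "face" gives "cefa".

cefa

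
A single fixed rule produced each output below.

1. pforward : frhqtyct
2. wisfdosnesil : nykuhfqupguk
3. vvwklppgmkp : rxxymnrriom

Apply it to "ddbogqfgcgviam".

offdqishieixkc

Each output is the input with this applied: shift every letter 2 places forward in the alphabet (wrapping around), then move the last character to the front.
On "ddbogqfgcgviam": the first step gives "ffdqishieixkco", and the second then gives "offdqishieixkc".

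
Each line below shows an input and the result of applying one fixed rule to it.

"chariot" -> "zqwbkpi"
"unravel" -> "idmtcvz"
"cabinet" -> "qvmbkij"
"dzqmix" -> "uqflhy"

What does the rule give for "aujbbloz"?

What's happening: move the first 3 characters to the end (rotate left by 3), then shift every letter 8 places forward in the alphabet (wrapping around).
Starting from "aujbbloz": after the first operation, "bblozauj"; after the second, "jjtwhicr".

jjtwhicr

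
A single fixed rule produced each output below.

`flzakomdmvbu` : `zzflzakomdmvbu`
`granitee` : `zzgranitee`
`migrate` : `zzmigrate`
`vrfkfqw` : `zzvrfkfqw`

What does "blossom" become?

zzblossom

The pattern: prepend "zz".
Applying that to "blossom" gives "zzblossom".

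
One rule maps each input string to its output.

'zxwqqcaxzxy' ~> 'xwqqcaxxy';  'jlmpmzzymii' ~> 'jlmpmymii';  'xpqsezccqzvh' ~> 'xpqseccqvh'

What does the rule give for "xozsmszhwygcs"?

In each case the input is transformed by: remove every "z".
Doing the same to "xozsmszhwygcs": "xosmshwygcs".

xosmshwygcs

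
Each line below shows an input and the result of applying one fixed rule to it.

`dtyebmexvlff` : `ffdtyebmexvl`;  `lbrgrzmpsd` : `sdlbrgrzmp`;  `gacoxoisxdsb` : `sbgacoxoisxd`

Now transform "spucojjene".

The pattern: move the last 2 characters to the front (rotate right by 2).
On "spucojjene" that produces "nespucojje".

nespucojje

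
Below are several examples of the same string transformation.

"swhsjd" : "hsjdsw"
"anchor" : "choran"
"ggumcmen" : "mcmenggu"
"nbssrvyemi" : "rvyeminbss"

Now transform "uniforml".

formluni

The rule is to swap the front and back halves of the string, then move the last character to the front.
"uniforml" → "ormlunif" → "formluni".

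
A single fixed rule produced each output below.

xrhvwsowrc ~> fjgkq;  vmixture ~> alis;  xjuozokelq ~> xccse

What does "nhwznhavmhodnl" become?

vnvjvrz

The pattern: shift every letter 12 places backward in the alphabet (wrapping around), then keep every other character starting from the second (positions 2nd, 4th, 6th, ...).
"nhwznhavmhodnl" → "bvknbvojavcrbz" → "vnvjvrz".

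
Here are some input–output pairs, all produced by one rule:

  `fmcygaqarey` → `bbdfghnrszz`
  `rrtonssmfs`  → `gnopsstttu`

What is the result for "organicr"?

bdhjopss

Looking at the pairs, the operation is to sort the characters into alphabetical order, then shift every letter 1 place forward in the alphabet (wrapping around).
"organicr" → "acginorr" → "bdhjopss".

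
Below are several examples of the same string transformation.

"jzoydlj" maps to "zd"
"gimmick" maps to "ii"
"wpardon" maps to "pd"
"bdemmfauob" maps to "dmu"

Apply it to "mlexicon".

lin

Rule — keep one character in every 3, starting at position 2 (positions 2nd, 5th, 8th, ...).
Applying that to "mlexicon" gives "lin".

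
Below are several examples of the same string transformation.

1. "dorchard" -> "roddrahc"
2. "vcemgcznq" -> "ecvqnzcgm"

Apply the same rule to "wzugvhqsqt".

uzwtqsqhvg

In each case the input is transformed by: move the first 3 characters to the end (rotate left by 3), then reverse the string.
Applying both steps to "wzugvhqsqt": "gvhqsqtwzu", then "uzwtqsqhvg".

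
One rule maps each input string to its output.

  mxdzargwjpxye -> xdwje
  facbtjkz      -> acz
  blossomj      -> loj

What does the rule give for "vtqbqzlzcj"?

tqzc

Looking at the pairs, the operation is to swap each adjacent pair of characters (1↔2, 3↔4, ...), then keep one character in every 3, starting at position 1 (positions 1st, 4th, 7th, ...).
On "vtqbqzlzcj" that produces "tqzc".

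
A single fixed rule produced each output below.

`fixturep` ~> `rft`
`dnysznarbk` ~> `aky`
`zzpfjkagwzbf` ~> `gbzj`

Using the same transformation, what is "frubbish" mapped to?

ifb

Each output is the input with this applied: swap the front and back halves of the string, then keep one character in every 3, starting at position 2 (positions 2nd, 5th, 8th, ...).
Starting from "frubbish": after the first operation, "bishfrub"; after the second, "ifb".
(Check on "dnysznarbk": → "narbkdnysz" → "aky" ✓)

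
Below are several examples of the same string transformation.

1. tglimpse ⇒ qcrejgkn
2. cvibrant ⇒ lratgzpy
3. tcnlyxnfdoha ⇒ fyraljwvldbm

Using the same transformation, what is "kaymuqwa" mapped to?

The transformation: shift every letter 2 places backward in the alphabet (wrapping around), then move the last 2 characters to the front (rotate right by 2).
On "kaymuqwa": the first step gives "iywksouy", and the second then gives "uyiywkso".

uyiywkso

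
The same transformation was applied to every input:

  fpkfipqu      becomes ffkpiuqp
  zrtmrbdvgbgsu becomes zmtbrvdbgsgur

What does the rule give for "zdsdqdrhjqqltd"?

zdsdqhrqjlqdtd

Looking at the pairs, the operation is to swap each adjacent pair of characters (1↔2, 3↔4, ...), then move the first character to the end.
Applying both steps to "zdsdqdrhjqqltd": "dzdsdqhrqjlqdt", then "zdsdqhrqjlqdtd".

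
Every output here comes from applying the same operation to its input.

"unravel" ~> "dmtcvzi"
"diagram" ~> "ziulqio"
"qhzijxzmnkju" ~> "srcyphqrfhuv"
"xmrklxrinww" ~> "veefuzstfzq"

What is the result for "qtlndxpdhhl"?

Rule — move the last 3 characters to the front (rotate right by 3), then shift every letter 8 places forward in the alphabet (wrapping around).
For "qtlndxpdhhl" the result is "pptybtvlfxl".

pptybtvlfxl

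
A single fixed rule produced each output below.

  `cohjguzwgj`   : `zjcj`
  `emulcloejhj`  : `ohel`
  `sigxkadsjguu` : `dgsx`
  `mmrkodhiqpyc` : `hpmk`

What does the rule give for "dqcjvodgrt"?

What's happening: keep one character in every 3, starting at position 1 (positions 1st, 4th, 7th, ...), then swap the front and back halves of the string.
Applying that to "dqcjvodgrt" gives "dtdj".

dtdj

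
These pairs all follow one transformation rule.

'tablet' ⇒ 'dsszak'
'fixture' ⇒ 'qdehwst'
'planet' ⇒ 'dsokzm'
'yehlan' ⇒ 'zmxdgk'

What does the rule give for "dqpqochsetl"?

skcpopnbgrd

The pattern: shift every letter 1 place backward in the alphabet (wrapping around), then move the last 2 characters to the front (rotate right by 2).
Starting from "dqpqochsetl": after the first operation, "cpopnbgrdsk"; after the second, "skcpopnbgrd".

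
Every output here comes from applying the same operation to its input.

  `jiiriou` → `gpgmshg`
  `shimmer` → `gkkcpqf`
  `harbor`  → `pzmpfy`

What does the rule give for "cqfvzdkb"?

dtxbizao

What's happening: move the first 2 characters to the end (rotate left by 2), then shift every letter 2 places backward in the alphabet (wrapping around).
On "cqfvzdkb": the first step gives "fvzdkbcq", and the second then gives "dtxbizao".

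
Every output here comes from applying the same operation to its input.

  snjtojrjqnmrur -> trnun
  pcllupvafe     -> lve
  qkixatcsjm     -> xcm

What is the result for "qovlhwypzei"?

The rule is to move the first 2 characters to the end (rotate left by 2), then keep one character in every 3, starting at position 2 (positions 2nd, 5th, 8th, ...).
For "qovlhwypzei", step one produces "vlhwypzeiqo"; step two turns that into "lyeo".
(Check on "qkixatcsjm": → "ixatcsjmqk" → "xcm" ✓)

lyeo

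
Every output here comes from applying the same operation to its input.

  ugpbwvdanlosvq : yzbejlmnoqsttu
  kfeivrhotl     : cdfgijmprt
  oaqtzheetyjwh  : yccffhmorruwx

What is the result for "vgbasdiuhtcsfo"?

Rule — sort the characters into alphabetical order, then shift every letter 2 places backward in the alphabet (wrapping around).
Applying both steps to "vgbasdiuhtcsfo": "abcdfghiosstuv", then "yzabdefgmqqrst".

yzabdefgmqqrst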